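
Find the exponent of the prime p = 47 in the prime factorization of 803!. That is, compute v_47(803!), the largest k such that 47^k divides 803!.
v_47(803!) = 17

Legendre's formula: v_p(n!) = Σ_{k ≥ 1} ⌊n / p^k⌋. For p = 47, n = 803, the terms are:
  ⌊803/47^1⌋ = ⌊803/47⌋ = 17
(the next term ⌊803/47^2⌋ = 0, terminating the sum). Summing: v_47(803!) = 17 = 17.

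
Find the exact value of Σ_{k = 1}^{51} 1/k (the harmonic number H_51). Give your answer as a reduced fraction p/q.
H_51 = 14004003155738682347159/3099044504245996706400

Direct summation: H_51 = 1 + 1/2 + ... + 1/51. The least common denominator is lcm(1, ..., 51) = 3099044504245996706400; over this denominator the numerator is 3099044504245996706400 + 1549522252122998353200 + 1033014834748665568800 + 774761126061499176600 + 619808900849199341280 + 516507417374332784400 + 442720643463713815200 + 387380563030749588300 + 344338278249555189600 + 309904450424599670640 + 281731318567817882400 + 258253708687166392200 + 238388038788153592800 + 221360321731856907600 + 206602966949733113760 + 193690281515374794150 + 182296735543882159200 + 172169139124777594800 + 163107605486631405600 + 154952225212299835320 + 147573547821237938400 + 140865659283908941200 + 134741065401999856800 + 129126854343583196100 + 123961780169839868256 + 119194019394076796400 + 114779426083185063200 + 110680160865928453800 + 106863603594689541600 + 103301483474866556880 + 99969177556322474400 + 96845140757687397075 + 93910439522605960800 + 91148367771941079600 + 88544128692742763040 + 86084569562388797400 + 83757959574216127200 + 81553802743315702800 + 79462679596051197600 + 77476112606149917660 + 75586451323073090400 + 73786773910618969200 + 72070802424325504800 + 70432829641954470600 + 68867655649911037920 + 67370532700999928400 + 65937117111616951200 + 64563427171791598050 + 63245806209101973600 + 61980890084919934128 + 60765578514627386400 = 14004003155738682347159, so H_51 = 14004003155738682347159/3099044504245996706400 (already in lowest terms) ≈ 4.51881. (The PNT-adjacent estimate ln(51) + γ ≈ 4.50904 matches within O(1/n).)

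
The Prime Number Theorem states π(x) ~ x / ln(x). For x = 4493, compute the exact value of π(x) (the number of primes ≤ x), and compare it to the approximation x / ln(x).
π(4493) = 610;  x/ln(x) ≈ 534.23;  relative error ≈ 12.42%.

Directly count primes up to 4493: π(4493) = 610. The PNT approximation gives 4493/ln(4493) ≈ 4493/8.41028 ≈ 534.23. Relative error (π(x) − x/ln(x)) / π(x) ≈ 12.42%; the approximation is known to undercount slightly (Li(x) is a better estimate).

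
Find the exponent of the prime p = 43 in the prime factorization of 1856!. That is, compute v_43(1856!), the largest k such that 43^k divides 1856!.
v_43(1856!) = 44

Legendre's formula: v_p(n!) = Σ_{k ≥ 1} ⌊n / p^k⌋. For p = 43, n = 1856, the terms are:
  ⌊1856/43^1⌋ = ⌊1856/43⌋ = 43
  ⌊1856/43^2⌋ = ⌊1856/1849⌋ = 1
(the next term ⌊1856/43^3⌋ = 0, terminating the sum). Summing: v_43(1856!) = 43 + 1 = 44.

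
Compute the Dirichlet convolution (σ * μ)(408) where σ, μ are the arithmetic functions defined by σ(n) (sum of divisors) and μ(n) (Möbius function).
(σ * μ)(408) = 408

Divisors of 408: [1, 2, 3, 4, 6, 8, 12, 17, 24, 34, 51, 68, 102, 136, 204, 408]. For each d | 408:
  d = 1: σ(1) · μ(408/1) = 1 · 0 = 0
  d = 2: σ(2) · μ(408/2) = 3 · 0 = 0
  d = 3: σ(3) · μ(408/3) = 4 · 0 = 0
  d = 4: σ(4) · μ(408/4) = 7 · -1 = -7
  d = 6: σ(6) · μ(408/6) = 12 · 0 = 0
  d = 8: σ(8) · μ(408/8) = 15 · 1 = 15
  d = 12: σ(12) · μ(408/12) = 28 · 1 = 28
  d = 17: σ(17) · μ(408/17) = 18 · 0 = 0
  d = 24: σ(24) · μ(408/24) = 60 · -1 = -60
  d = 34: σ(34) · μ(408/34) = 54 · 0 = 0
  d = 51: σ(51) · μ(408/51) = 72 · 0 = 0
  d = 68: σ(68) · μ(408/68) = 126 · 1 = 126
  d = 102: σ(102) · μ(408/102) = 216 · 0 = 0
  d = 136: σ(136) · μ(408/136) = 270 · -1 = -270
  d = 204: σ(204) · μ(408/204) = 504 · -1 = -504
  d = 408: σ(408) · μ(408/408) = 1080 · 1 = 1080
Summing: (σ * μ)(408) = 0 + 0 + 0 + -7 + 0 + 15 + 28 + 0 + -60 + 0 + 0 + 126 + 0 + -270 + -504 + 1080 = 408.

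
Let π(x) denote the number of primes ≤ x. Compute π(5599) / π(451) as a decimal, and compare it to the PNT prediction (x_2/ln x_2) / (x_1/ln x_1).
π(5599)/π(451) = 738/87 ≈ 8.4828;  PNT prediction ≈ 8.7913.

π(451) = 87 and π(5599) = 738, so π(5599)/π(451) ≈ 8.4828. The PNT-predicted ratio is (5599/ln(5599)) / (451/ln(451)) ≈ 8.7913. The two agree to within a few percent, as expected.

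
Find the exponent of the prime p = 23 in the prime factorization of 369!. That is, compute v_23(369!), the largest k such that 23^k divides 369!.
v_23(369!) = 16

Legendre's formula: v_p(n!) = Σ_{k ≥ 1} ⌊n / p^k⌋. For p = 23, n = 369, the terms are:
  ⌊369/23^1⌋ = ⌊369/23⌋ = 16
(the next term ⌊369/23^2⌋ = 0, terminating the sum). Summing: v_23(369!) = 16 = 16.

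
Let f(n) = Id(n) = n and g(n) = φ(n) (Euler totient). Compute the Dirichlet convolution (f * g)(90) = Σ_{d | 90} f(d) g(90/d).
(Id * φ)(90) = 567

Divisors of 90: [1, 2, 3, 5, 6, 9, 10, 15, 18, 30, 45, 90]. For each d | 90:
  d = 1: Id(1) · φ(90/1) = 1 · 24 = 24
  d = 2: Id(2) · φ(90/2) = 2 · 24 = 48
  d = 3: Id(3) · φ(90/3) = 3 · 8 = 24
  d = 5: Id(5) · φ(90/5) = 5 · 6 = 30
  d = 6: Id(6) · φ(90/6) = 6 · 8 = 48
  d = 9: Id(9) · φ(90/9) = 9 · 4 = 36
  d = 10: Id(10) · φ(90/10) = 10 · 6 = 60
  d = 15: Id(15) · φ(90/15) = 15 · 2 = 30
  d = 18: Id(18) · φ(90/18) = 18 · 4 = 72
  d = 30: Id(30) · φ(90/30) = 30 · 2 = 60
  d = 45: Id(45) · φ(90/45) = 45 · 1 = 45
  d = 90: Id(90) · φ(90/90) = 90 · 1 = 90
Summing: (Id * φ)(90) = 24 + 48 + 24 + 30 + 48 + 36 + 60 + 30 + 72 + 60 + 45 + 90 = 567.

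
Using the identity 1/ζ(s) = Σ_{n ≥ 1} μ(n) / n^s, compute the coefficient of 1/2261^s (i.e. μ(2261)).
μ(2261) = -1

Factor n = 2261 = 7 · 17 · 19. μ(n) = 0 if any exponent ≥ 2 (not squarefree); otherwise μ(n) = (−1)^{ω(n)} where ω(n) is the number of distinct prime factors. Applying: μ(2261) = -1.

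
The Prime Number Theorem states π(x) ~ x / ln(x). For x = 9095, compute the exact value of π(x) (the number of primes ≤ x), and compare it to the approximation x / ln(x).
π(9095) = 1128;  x/ln(x) ≈ 997.75;  relative error ≈ 11.55%.

Directly count primes up to 9095: π(9095) = 1128. The PNT approximation gives 9095/ln(9095) ≈ 9095/9.11548 ≈ 997.75. Relative error (π(x) − x/ln(x)) / π(x) ≈ 11.55%; the approximation is known to undercount slightly (Li(x) is a better estimate).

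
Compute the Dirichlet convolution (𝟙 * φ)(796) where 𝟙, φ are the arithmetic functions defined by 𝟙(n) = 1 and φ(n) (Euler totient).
(𝟙 * φ)(796) = 796

Divisors of 796: [1, 2, 4, 199, 398, 796]. For each d | 796:
  d = 1: 𝟙(1) · φ(796/1) = 1 · 396 = 396
  d = 2: 𝟙(2) · φ(796/2) = 1 · 198 = 198
  d = 4: 𝟙(4) · φ(796/4) = 1 · 198 = 198
  d = 199: 𝟙(199) · φ(796/199) = 1 · 2 = 2
  d = 398: 𝟙(398) · φ(796/398) = 1 · 1 = 1
  d = 796: 𝟙(796) · φ(796/796) = 1 · 1 = 1
Summing: (𝟙 * φ)(796) = 396 + 198 + 198 + 2 + 1 + 1 = 796.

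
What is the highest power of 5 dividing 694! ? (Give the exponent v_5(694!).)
v_5(694!) = 171

Legendre's formula: v_p(n!) = Σ_{k ≥ 1} ⌊n / p^k⌋. For p = 5, n = 694, the terms are:
  ⌊694/5^1⌋ = ⌊694/5⌋ = 138
  ⌊694/5^2⌋ = ⌊694/25⌋ = 27
  ⌊694/5^3⌋ = ⌊694/125⌋ = 5
  ⌊694/5^4⌋ = ⌊694/625⌋ = 1
(the next term ⌊694/5^5⌋ = 0, terminating the sum). Summing: v_5(694!) = 138 + 27 + 5 + 1 = 171.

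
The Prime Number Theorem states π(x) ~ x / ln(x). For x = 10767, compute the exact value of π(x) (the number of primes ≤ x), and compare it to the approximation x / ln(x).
π(10767) = 1311;  x/ln(x) ≈ 1159.71;  relative error ≈ 11.54%.

Directly count primes up to 10767: π(10767) = 1311. The PNT approximation gives 10767/ln(10767) ≈ 10767/9.28424 ≈ 1159.71. Relative error (π(x) − x/ln(x)) / π(x) ≈ 11.54%; the approximation is known to undercount slightly (Li(x) is a better estimate).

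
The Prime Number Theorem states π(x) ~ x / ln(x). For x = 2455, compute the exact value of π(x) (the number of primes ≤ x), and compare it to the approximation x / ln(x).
π(2455) = 363;  x/ln(x) ≈ 314.51;  relative error ≈ 13.36%.

Directly count primes up to 2455: π(2455) = 363. The PNT approximation gives 2455/ln(2455) ≈ 2455/7.80588 ≈ 314.51. Relative error (π(x) − x/ln(x)) / π(x) ≈ 13.36%; the approximation is known to undercount slightly (Li(x) is a better estimate).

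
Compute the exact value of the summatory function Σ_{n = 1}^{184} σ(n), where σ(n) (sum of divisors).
Σ_{n ≤ 184} σ(n) = 27946

Compute σ(n) for each 1 ≤ n ≤ 184: σ(1) = 1, σ(2) = 3, σ(3) = 4, σ(4) = 7, σ(5) = 6, σ(6) = 12, σ(7) = 8, σ(8) = 15, σ(9) = 13, σ(10) = 18, σ(11) = 12, σ(12) = 28, σ(13) = 14, σ(14) = 24, σ(15) = 24, σ(16) = 31, σ(17) = 18, σ(18) = 39, σ(19) = 20, σ(20) = 42, σ(21) = 32, σ(22) = 36, σ(23) = 24, σ(24) = 60, σ(25) = 31, σ(26) = 42, σ(27) = 40, σ(28) = 56, σ(29) = 30, σ(30) = 72, σ(31) = 32, σ(32) = 63, σ(33) = 48, σ(34) = 54, σ(35) = 48, σ(36) = 91, σ(37) = 38, σ(38) = 60, σ(39) = 56, σ(40) = 90, σ(41) = 42, σ(42) = 96, σ(43) = 44, σ(44) = 84, σ(45) = 78, σ(46) = 72, σ(47) = 48, σ(48) = 124, σ(49) = 57, σ(50) = 93, σ(51) = 72, σ(52) = 98, σ(53) = 54, σ(54) = 120, σ(55) = 72, σ(56) = 120, σ(57) = 80, σ(58) = 90, σ(59) = 60, σ(60) = 168, σ(61) = 62, σ(62) = 96, σ(63) = 104, σ(64) = 127, σ(65) = 84, σ(66) = 144, σ(67) = 68, σ(68) = 126, σ(69) = 96, σ(70) = 144, σ(71) = 72, σ(72) = 195, σ(73) = 74, σ(74) = 114, σ(75) = 124, σ(76) = 140, σ(77) = 96, σ(78) = 168, σ(79) = 80, σ(80) = 186, σ(81) = 121, σ(82) = 126, σ(83) = 84, σ(84) = 224, σ(85) = 108, σ(86) = 132, σ(87) = 120, σ(88) = 180, σ(89) = 90, σ(90) = 234, σ(91) = 112, σ(92) = 168, σ(93) = 128, σ(94) = 144, σ(95) = 120, σ(96) = 252, σ(97) = 98, σ(98) = 171, σ(99) = 156, σ(100) = 217, σ(101) = 102, σ(102) = 216, σ(103) = 104, σ(104) = 210, σ(105) = 192, σ(106) = 162, σ(107) = 108, σ(108) = 280, σ(109) = 110, σ(110) = 216, σ(111) = 152, σ(112) = 248, σ(113) = 114, σ(114) = 240, σ(115) = 144, σ(116) = 210, σ(117) = 182, σ(118) = 180, σ(119) = 144, σ(120) = 360, σ(121) = 133, σ(122) = 186, σ(123) = 168, σ(124) = 224, σ(125) = 156, σ(126) = 312, σ(127) = 128, σ(128) = 255, σ(129) = 176, σ(130) = 252, σ(131) = 132, σ(132) = 336, σ(133) = 160, σ(134) = 204, σ(135) = 240, σ(136) = 270, σ(137) = 138, σ(138) = 288, σ(139) = 140, σ(140) = 336, σ(141) = 192, σ(142) = 216, σ(143) = 168, σ(144) = 403, σ(145) = 180, σ(146) = 222, σ(147) = 228, σ(148) = 266, σ(149) = 150, σ(150) = 372, σ(151) = 152, σ(152) = 300, σ(153) = 234, σ(154) = 288, σ(155) = 192, σ(156) = 392, σ(157) = 158, σ(158) = 240, σ(159) = 216, σ(160) = 378, σ(161) = 192, σ(162) = 363, σ(163) = 164, σ(164) = 294, σ(165) = 288, σ(166) = 252, σ(167) = 168, σ(168) = 480, σ(169) = 183, σ(170) = 324, σ(171) = 260, σ(172) = 308, σ(173) = 174, σ(174) = 360, σ(175) = 248, σ(176) = 372, σ(177) = 240, σ(178) = 270, σ(179) = 180, σ(180) = 546, σ(181) = 182, σ(182) = 336, σ(183) = 248, σ(184) = 360. Summing all 184 values: 27946. (Average order: Σ_{n ≤ x} σ(n) ~ (π²/12) x². For x = 184, (π²/12)·184² ≈ 27845.44.)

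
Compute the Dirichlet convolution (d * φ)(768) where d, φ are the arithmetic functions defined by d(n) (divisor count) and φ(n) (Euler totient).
(d * φ)(768) = 2044

Divisors of 768: [1, 2, 3, 4, 6, 8, 12, 16, 24, 32, 48, 64, 96, 128, 192, 256, 384, 768]. For each d | 768:
  d = 1: d(1) · φ(768/1) = 1 · 256 = 256
  d = 2: d(2) · φ(768/2) = 2 · 128 = 256
  d = 3: d(3) · φ(768/3) = 2 · 128 = 256
  d = 4: d(4) · φ(768/4) = 3 · 64 = 192
  d = 6: d(6) · φ(768/6) = 4 · 64 = 256
  d = 8: d(8) · φ(768/8) = 4 · 32 = 128
  d = 12: d(12) · φ(768/12) = 6 · 32 = 192
  d = 16: d(16) · φ(768/16) = 5 · 16 = 80
  d = 24: d(24) · φ(768/24) = 8 · 16 = 128
  d = 32: d(32) · φ(768/32) = 6 · 8 = 48
  d = 48: d(48) · φ(768/48) = 10 · 8 = 80
  d = 64: d(64) · φ(768/64) = 7 · 4 = 28
  d = 96: d(96) · φ(768/96) = 12 · 4 = 48
  d = 128: d(128) · φ(768/128) = 8 · 2 = 16
  d = 192: d(192) · φ(768/192) = 14 · 2 = 28
  d = 256: d(256) · φ(768/256) = 9 · 2 = 18
  d = 384: d(384) · φ(768/384) = 16 · 1 = 16
  d = 768: d(768) · φ(768/768) = 18 · 1 = 18
Summing: (d * φ)(768) = 256 + 256 + 256 + 192 + 256 + 128 + 192 + 80 + 128 + 48 + 80 + 28 + 48 + 16 + 28 + 18 + 16 + 18 = 2044.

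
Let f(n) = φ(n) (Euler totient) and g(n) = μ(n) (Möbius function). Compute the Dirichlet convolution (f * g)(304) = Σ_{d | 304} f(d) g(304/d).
(φ * μ)(304) = 68

Divisors of 304: [1, 2, 4, 8, 16, 19, 38, 76, 152, 304]. For each d | 304:
  d = 1: φ(1) · μ(304/1) = 1 · 0 = 0
  d = 2: φ(2) · μ(304/2) = 1 · 0 = 0
  d = 4: φ(4) · μ(304/4) = 2 · 0 = 0
  d = 8: φ(8) · μ(304/8) = 4 · 1 = 4
  d = 16: φ(16) · μ(304/16) = 8 · -1 = -8
  d = 19: φ(19) · μ(304/19) = 18 · 0 = 0
  d = 38: φ(38) · μ(304/38) = 18 · 0 = 0
  d = 76: φ(76) · μ(304/76) = 36 · 0 = 0
  d = 152: φ(152) · μ(304/152) = 72 · -1 = -72
  d = 304: φ(304) · μ(304/304) = 144 · 1 = 144
Summing: (φ * μ)(304) = 0 + 0 + 0 + 4 + -8 + 0 + 0 + 0 + -72 + 144 = 68.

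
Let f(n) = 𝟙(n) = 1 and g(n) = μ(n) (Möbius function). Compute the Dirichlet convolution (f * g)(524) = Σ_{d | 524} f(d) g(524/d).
(𝟙 * μ)(524) = 0

Divisors of 524: [1, 2, 4, 131, 262, 524]. For each d | 524:
  d = 1: 𝟙(1) · μ(524/1) = 1 · 0 = 0
  d = 2: 𝟙(2) · μ(524/2) = 1 · 1 = 1
  d = 4: 𝟙(4) · μ(524/4) = 1 · -1 = -1
  d = 131: 𝟙(131) · μ(524/131) = 1 · 0 = 0
  d = 262: 𝟙(262) · μ(524/262) = 1 · -1 = -1
  d = 524: 𝟙(524) · μ(524/524) = 1 · 1 = 1
Summing: (𝟙 * μ)(524) = 0 + 1 + -1 + 0 + -1 + 1 = 0.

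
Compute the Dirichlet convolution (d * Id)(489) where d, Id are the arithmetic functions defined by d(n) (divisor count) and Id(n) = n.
(d * Id)(489) = 825

Divisors of 489: [1, 3, 163, 489]. For each d | 489:
  d = 1: d(1) · Id(489/1) = 1 · 489 = 489
  d = 3: d(3) · Id(489/3) = 2 · 163 = 326
  d = 163: d(163) · Id(489/163) = 2 · 3 = 6
  d = 489: d(489) · Id(489/489) = 4 · 1 = 4
Summing: (d * Id)(489) = 489 + 326 + 6 + 4 = 825.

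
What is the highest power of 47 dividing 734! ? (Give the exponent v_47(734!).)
v_47(734!) = 15

Legendre's formula: v_p(n!) = Σ_{k ≥ 1} ⌊n / p^k⌋. For p = 47, n = 734, the terms are:
  ⌊734/47^1⌋ = ⌊734/47⌋ = 15
(the next term ⌊734/47^2⌋ = 0, terminating the sum). Summing: v_47(734!) = 15 = 15.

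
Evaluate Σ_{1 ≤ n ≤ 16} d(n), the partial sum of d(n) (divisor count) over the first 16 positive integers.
Σ_{n ≤ 16} d(n) = 50

Compute d(n) for each 1 ≤ n ≤ 16: d(1) = 1, d(2) = 2, d(3) = 2, d(4) = 3, d(5) = 2, d(6) = 4, d(7) = 2, d(8) = 4, d(9) = 3, d(10) = 4, d(11) = 2, d(12) = 6, d(13) = 2, d(14) = 4, d(15) = 4, d(16) = 5. Summing all 16 values: 50. (Dirichlet's divisor formula: Σ_{n ≤ x} d(n) = x ln(x) + (2γ − 1) x + O(√x). For x = 16, the asymptotic estimate is ≈ 46.83.)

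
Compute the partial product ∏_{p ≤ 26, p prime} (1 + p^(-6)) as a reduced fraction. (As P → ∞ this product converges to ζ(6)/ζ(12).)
∏ = 1528148900144746288585670319214284020/1502467574555591484127420211226932553

The primes p ≤ 26 are [2, 3, 5, 7, 11, 13, 17, 19, 23]. For each, (1 + 1/p^6) = (p^6 + 1)/p^6. Multiplying these fractions over p ∈ [2, 3, 5, 7, 11, 13, 17, 19, 23] gives 1528148900144746288585670319214284020/1502467574555591484127420211226932553. (In the limit P → ∞ this tends to ζ(6)/ζ(12).)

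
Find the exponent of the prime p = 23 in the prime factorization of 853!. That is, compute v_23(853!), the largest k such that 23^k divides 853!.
v_23(853!) = 38

Legendre's formula: v_p(n!) = Σ_{k ≥ 1} ⌊n / p^k⌋. For p = 23, n = 853, the terms are:
  ⌊853/23^1⌋ = ⌊853/23⌋ = 37
  ⌊853/23^2⌋ = ⌊853/529⌋ = 1
(the next term ⌊853/23^3⌋ = 0, terminating the sum). Summing: v_23(853!) = 37 + 1 = 38.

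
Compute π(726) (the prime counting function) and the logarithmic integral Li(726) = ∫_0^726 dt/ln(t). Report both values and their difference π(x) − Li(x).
π(726) = 128;  Li(726) ≈ 137.05;  π(x) − Li(x) ≈ -9.05.

Direct count of primes ≤ 726 gives π(726) = 128. Numerical evaluation of the logarithmic integral gives Li(726) ≈ 137.05. The difference π(x) − Li(x) ≈ -9.05 is typically negative for small/moderate x (Li(x) overestimates), though Littlewood's theorem shows this sign changes infinitely often.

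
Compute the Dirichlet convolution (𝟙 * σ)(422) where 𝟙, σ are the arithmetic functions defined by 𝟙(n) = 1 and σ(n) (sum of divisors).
(𝟙 * σ)(422) = 852

Divisors of 422: [1, 2, 211, 422]. For each d | 422:
  d = 1: 𝟙(1) · σ(422/1) = 1 · 636 = 636
  d = 2: 𝟙(2) · σ(422/2) = 1 · 212 = 212
  d = 211: 𝟙(211) · σ(422/211) = 1 · 3 = 3
  d = 422: 𝟙(422) · σ(422/422) = 1 · 1 = 1
Summing: (𝟙 * σ)(422) = 636 + 212 + 3 + 1 = 852.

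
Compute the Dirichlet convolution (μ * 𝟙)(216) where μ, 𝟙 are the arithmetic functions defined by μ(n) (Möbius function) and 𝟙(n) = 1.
(μ * 𝟙)(216) = 0

Divisors of 216: [1, 2, 3, 4, 6, 8, 9, 12, 18, 24, 27, 36, 54, 72, 108, 216]. For each d | 216:
  d = 1: μ(1) · 𝟙(216/1) = 1 · 1 = 1
  d = 2: μ(2) · 𝟙(216/2) = -1 · 1 = -1
  d = 3: μ(3) · 𝟙(216/3) = -1 · 1 = -1
  d = 4: μ(4) · 𝟙(216/4) = 0 · 1 = 0
  d = 6: μ(6) · 𝟙(216/6) = 1 · 1 = 1
  d = 8: μ(8) · 𝟙(216/8) = 0 · 1 = 0
  d = 9: μ(9) · 𝟙(216/9) = 0 · 1 = 0
  d = 12: μ(12) · 𝟙(216/12) = 0 · 1 = 0
  d = 18: μ(18) · 𝟙(216/18) = 0 · 1 = 0
  d = 24: μ(24) · 𝟙(216/24) = 0 · 1 = 0
  d = 27: μ(27) · 𝟙(216/27) = 0 · 1 = 0
  d = 36: μ(36) · 𝟙(216/36) = 0 · 1 = 0
  d = 54: μ(54) · 𝟙(216/54) = 0 · 1 = 0
  d = 72: μ(72) · 𝟙(216/72) = 0 · 1 = 0
  d = 108: μ(108) · 𝟙(216/108) = 0 · 1 = 0
  d = 216: μ(216) · 𝟙(216/216) = 0 · 1 = 0
Summing: (μ * 𝟙)(216) = 1 + -1 + -1 + 0 + 1 + 0 + 0 + 0 + 0 + 0 + 0 + 0 + 0 + 0 + 0 + 0 = 0.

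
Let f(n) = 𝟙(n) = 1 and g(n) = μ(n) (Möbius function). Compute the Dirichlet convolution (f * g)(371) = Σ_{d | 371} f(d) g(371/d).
(𝟙 * μ)(371) = 0

Divisors of 371: [1, 7, 53, 371]. For each d | 371:
  d = 1: 𝟙(1) · μ(371/1) = 1 · 1 = 1
  d = 7: 𝟙(7) · μ(371/7) = 1 · -1 = -1
  d = 53: 𝟙(53) · μ(371/53) = 1 · -1 = -1
  d = 371: 𝟙(371) · μ(371/371) = 1 · 1 = 1
Summing: (𝟙 * μ)(371) = 1 + -1 + -1 + 1 = 0.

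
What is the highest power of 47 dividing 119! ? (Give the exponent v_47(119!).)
v_47(119!) = 2

Legendre's formula: v_p(n!) = Σ_{k ≥ 1} ⌊n / p^k⌋. For p = 47, n = 119, the terms are:
  ⌊119/47^1⌋ = ⌊119/47⌋ = 2
(the next term ⌊119/47^2⌋ = 0, terminating the sum). Summing: v_47(119!) = 2 = 2.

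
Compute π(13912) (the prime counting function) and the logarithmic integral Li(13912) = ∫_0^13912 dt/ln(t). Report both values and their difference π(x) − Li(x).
π(13912) = 1644;  Li(13912) ≈ 1663.04;  π(x) − Li(x) ≈ -19.04.

Direct count of primes ≤ 13912 gives π(13912) = 1644. Numerical evaluation of the logarithmic integral gives Li(13912) ≈ 1663.04. The difference π(x) − Li(x) ≈ -19.04 is typically negative for small/moderate x (Li(x) overestimates), though Littlewood's theorem shows this sign changes infinitely often.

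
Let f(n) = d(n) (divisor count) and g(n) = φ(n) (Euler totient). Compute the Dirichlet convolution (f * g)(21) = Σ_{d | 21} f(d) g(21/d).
(d * φ)(21) = 32

Divisors of 21: [1, 3, 7, 21]. For each d | 21:
  d = 1: d(1) · φ(21/1) = 1 · 12 = 12
  d = 3: d(3) · φ(21/3) = 2 · 6 = 12
  d = 7: d(7) · φ(21/7) = 2 · 2 = 4
  d = 21: d(21) · φ(21/21) = 4 · 1 = 4
Summing: (d * φ)(21) = 12 + 12 + 4 + 4 = 32.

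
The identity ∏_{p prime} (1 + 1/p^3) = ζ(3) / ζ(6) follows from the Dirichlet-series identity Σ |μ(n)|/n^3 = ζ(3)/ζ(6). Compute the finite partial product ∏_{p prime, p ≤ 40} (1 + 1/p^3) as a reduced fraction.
∏ = 286534261786467003531264/242522905429175749176095

The primes p ≤ 40 are [2, 3, 5, 7, 11, 13, 17, 19, 23, 29, 31, 37]. For each, (1 + 1/p^3) = (p^3 + 1)/p^3. Multiplying these fractions over p ∈ [2, 3, 5, 7, 11, 13, 17, 19, 23, 29, 31, 37] gives 286534261786467003531264/242522905429175749176095. (In the limit P → ∞ this tends to ζ(3)/ζ(6).)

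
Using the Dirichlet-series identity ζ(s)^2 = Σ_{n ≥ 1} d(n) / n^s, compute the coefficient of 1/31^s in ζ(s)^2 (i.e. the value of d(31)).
d(31) = 2

ζ(s)^2 = (Σ 1/m^s)(Σ 1/k^s). The coefficient of 1/n^s in the product is the number of ordered pairs (m, k) with mk = n, which equals d(n). For n = 31, divisors are [1, 31], so d(31) = 2.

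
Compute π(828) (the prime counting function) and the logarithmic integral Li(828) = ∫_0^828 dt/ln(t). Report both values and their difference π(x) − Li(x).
π(828) = 144;  Li(828) ≈ 152.37;  π(x) − Li(x) ≈ -8.37.

Direct count of primes ≤ 828 gives π(828) = 144. Numerical evaluation of the logarithmic integral gives Li(828) ≈ 152.37. The difference π(x) − Li(x) ≈ -8.37 is typically negative for small/moderate x (Li(x) overestimates), though Littlewood's theorem shows this sign changes infinitely often.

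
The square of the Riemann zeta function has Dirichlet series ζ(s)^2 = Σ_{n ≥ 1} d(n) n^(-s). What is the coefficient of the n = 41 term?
d(41) = 2

ζ(s)^2 = (Σ 1/m^s)(Σ 1/k^s). The coefficient of 1/n^s in the product is the number of ordered pairs (m, k) with mk = n, which equals d(n). For n = 41, divisors are [1, 41], so d(41) = 2.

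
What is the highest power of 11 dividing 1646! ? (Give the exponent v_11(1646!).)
v_11(1646!) = 163

Legendre's formula: v_p(n!) = Σ_{k ≥ 1} ⌊n / p^k⌋. For p = 11, n = 1646, the terms are:
  ⌊1646/11^1⌋ = ⌊1646/11⌋ = 149
  ⌊1646/11^2⌋ = ⌊1646/121⌋ = 13
  ⌊1646/11^3⌋ = ⌊1646/1331⌋ = 1
(the next term ⌊1646/11^4⌋ = 0, terminating the sum). Summing: v_11(1646!) = 149 + 13 + 1 = 163.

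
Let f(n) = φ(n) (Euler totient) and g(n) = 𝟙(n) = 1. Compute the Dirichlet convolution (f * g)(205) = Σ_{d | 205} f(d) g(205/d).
(φ * 𝟙)(205) = 205

Divisors of 205: [1, 5, 41, 205]. For each d | 205:
  d = 1: φ(1) · 𝟙(205/1) = 1 · 1 = 1
  d = 5: φ(5) · 𝟙(205/5) = 4 · 1 = 4
  d = 41: φ(41) · 𝟙(205/41) = 40 · 1 = 40
  d = 205: φ(205) · 𝟙(205/205) = 160 · 1 = 160
Summing: (φ * 𝟙)(205) = 1 + 4 + 40 + 160 = 205.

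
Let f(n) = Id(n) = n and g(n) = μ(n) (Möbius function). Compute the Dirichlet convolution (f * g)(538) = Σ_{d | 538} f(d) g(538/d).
(Id * μ)(538) = 268

Divisors of 538: [1, 2, 269, 538]. For each d | 538:
  d = 1: Id(1) · μ(538/1) = 1 · 1 = 1
  d = 2: Id(2) · μ(538/2) = 2 · -1 = -2
  d = 269: Id(269) · μ(538/269) = 269 · -1 = -269
  d = 538: Id(538) · μ(538/538) = 538 · 1 = 538
Summing: (Id * μ)(538) = 1 + -2 + -269 + 538 = 268.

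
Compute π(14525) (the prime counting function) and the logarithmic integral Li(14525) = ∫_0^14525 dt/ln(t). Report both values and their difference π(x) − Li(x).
π(14525) = 1700;  Li(14525) ≈ 1727.14;  π(x) − Li(x) ≈ -27.14.

Direct count of primes ≤ 14525 gives π(14525) = 1700. Numerical evaluation of the logarithmic integral gives Li(14525) ≈ 1727.14. The difference π(x) − Li(x) ≈ -27.14 is typically negative for small/moderate x (Li(x) overestimates), though Littlewood's theorem shows this sign changes infinitely often.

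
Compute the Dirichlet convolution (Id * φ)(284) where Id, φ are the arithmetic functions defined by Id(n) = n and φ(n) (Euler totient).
(Id * φ)(284) = 1128

Divisors of 284: [1, 2, 4, 71, 142, 284]. For each d | 284:
  d = 1: Id(1) · φ(284/1) = 1 · 140 = 140
  d = 2: Id(2) · φ(284/2) = 2 · 70 = 140
  d = 4: Id(4) · φ(284/4) = 4 · 70 = 280
  d = 71: Id(71) · φ(284/71) = 71 · 2 = 142
  d = 142: Id(142) · φ(284/142) = 142 · 1 = 142
  d = 284: Id(284) · φ(284/284) = 284 · 1 = 284
Summing: (Id * φ)(284) = 140 + 140 + 280 + 142 + 142 + 284 = 1128.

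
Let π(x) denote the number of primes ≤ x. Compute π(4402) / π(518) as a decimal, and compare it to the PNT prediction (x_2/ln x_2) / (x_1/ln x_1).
π(4402)/π(518) = 599/97 ≈ 6.1753;  PNT prediction ≈ 6.3306.

π(518) = 97 and π(4402) = 599, so π(4402)/π(518) ≈ 6.1753. The PNT-predicted ratio is (4402/ln(4402)) / (518/ln(518)) ≈ 6.3306. The two agree to within a few percent, as expected.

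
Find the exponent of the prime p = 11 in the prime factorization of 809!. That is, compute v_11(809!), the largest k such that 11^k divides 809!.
v_11(809!) = 79

Legendre's formula: v_p(n!) = Σ_{k ≥ 1} ⌊n / p^k⌋. For p = 11, n = 809, the terms are:
  ⌊809/11^1⌋ = ⌊809/11⌋ = 73
  ⌊809/11^2⌋ = ⌊809/121⌋ = 6
(the next term ⌊809/11^3⌋ = 0, terminating the sum). Summing: v_11(809!) = 73 + 6 = 79.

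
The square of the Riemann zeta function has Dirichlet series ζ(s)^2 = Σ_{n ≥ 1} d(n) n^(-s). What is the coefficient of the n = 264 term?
d(264) = 16

ζ(s)^2 = (Σ 1/m^s)(Σ 1/k^s). The coefficient of 1/n^s in the product is the number of ordered pairs (m, k) with mk = n, which equals d(n). For n = 264, divisors are [1, 2, 3, 4, 6, 8, 11, 12, 22, 24, 33, 44, 66, 88, 132, 264], so d(264) = 16.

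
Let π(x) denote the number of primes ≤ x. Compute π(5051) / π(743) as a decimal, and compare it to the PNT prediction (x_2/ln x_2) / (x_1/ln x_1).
π(5051)/π(743) = 676/132 ≈ 5.1212;  PNT prediction ≈ 5.2701.

π(743) = 132 and π(5051) = 676, so π(5051)/π(743) ≈ 5.1212. The PNT-predicted ratio is (5051/ln(5051)) / (743/ln(743)) ≈ 5.2701. The two agree to within a few percent, as expected.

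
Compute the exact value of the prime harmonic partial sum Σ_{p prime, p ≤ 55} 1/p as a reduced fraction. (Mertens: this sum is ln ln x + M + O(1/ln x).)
Σ 1/p = 54766551458687142251/32589158477190044730

π(55) = 16, so the primes ≤ 55 are [2, 3, 5, 7, 11, 13, 17, 19, 23, 29, 31, 37, 41, 43, 47, 53]. Summing 1/p over these primes: 54766551458687142251/32589158477190044730 ≈ 1.6805. Mertens estimate ln ln(55) + 0.2615 ≈ 1.6496.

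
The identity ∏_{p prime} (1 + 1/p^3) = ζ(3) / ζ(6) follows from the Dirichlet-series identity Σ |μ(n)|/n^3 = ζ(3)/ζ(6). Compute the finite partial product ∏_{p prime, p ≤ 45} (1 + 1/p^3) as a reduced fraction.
∏ = 77199709041125603078439960576/65340146372601957980502060935

The primes p ≤ 45 are [2, 3, 5, 7, 11, 13, 17, 19, 23, 29, 31, 37, 41, 43]. For each, (1 + 1/p^3) = (p^3 + 1)/p^3. Multiplying these fractions over p ∈ [2, 3, 5, 7, 11, 13, 17, 19, 23, 29, 31, 37, 41, 43] gives 77199709041125603078439960576/65340146372601957980502060935. (In the limit P → ∞ this tends to ζ(3)/ζ(6).)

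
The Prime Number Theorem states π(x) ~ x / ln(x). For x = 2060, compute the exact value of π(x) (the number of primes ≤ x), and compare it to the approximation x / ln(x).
π(2060) = 310;  x/ln(x) ≈ 269.97;  relative error ≈ 12.91%.

Directly count primes up to 2060: π(2060) = 310. The PNT approximation gives 2060/ln(2060) ≈ 2060/7.63046 ≈ 269.97. Relative error (π(x) − x/ln(x)) / π(x) ≈ 12.91%; the approximation is known to undercount slightly (Li(x) is a better estimate).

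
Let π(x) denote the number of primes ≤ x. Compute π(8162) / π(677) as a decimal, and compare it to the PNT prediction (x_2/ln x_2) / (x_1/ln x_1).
π(8162)/π(677) = 1024/123 ≈ 8.3252;  PNT prediction ≈ 8.7239.

π(677) = 123 and π(8162) = 1024, so π(8162)/π(677) ≈ 8.3252. The PNT-predicted ratio is (8162/ln(8162)) / (677/ln(677)) ≈ 8.7239. The two agree to within a few percent, as expected.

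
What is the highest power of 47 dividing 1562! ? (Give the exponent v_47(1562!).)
v_47(1562!) = 33

Legendre's formula: v_p(n!) = Σ_{k ≥ 1} ⌊n / p^k⌋. For p = 47, n = 1562, the terms are:
  ⌊1562/47^1⌋ = ⌊1562/47⌋ = 33
(the next term ⌊1562/47^2⌋ = 0, terminating the sum). Summing: v_47(1562!) = 33 = 33.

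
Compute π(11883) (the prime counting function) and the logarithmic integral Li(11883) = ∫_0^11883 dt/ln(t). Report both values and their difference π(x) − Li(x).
π(11883) = 1423;  Li(11883) ≈ 1448.64;  π(x) − Li(x) ≈ -25.64.

Direct count of primes ≤ 11883 gives π(11883) = 1423. Numerical evaluation of the logarithmic integral gives Li(11883) ≈ 1448.64. The difference π(x) − Li(x) ≈ -25.64 is typically negative for small/moderate x (Li(x) overestimates), though Littlewood's theorem shows this sign changes infinitely often.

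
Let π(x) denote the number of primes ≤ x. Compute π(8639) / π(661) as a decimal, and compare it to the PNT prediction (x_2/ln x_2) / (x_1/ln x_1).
π(8639)/π(661) = 1075/121 ≈ 8.8843;  PNT prediction ≈ 9.3635.

π(661) = 121 and π(8639) = 1075, so π(8639)/π(661) ≈ 8.8843. The PNT-predicted ratio is (8639/ln(8639)) / (661/ln(661)) ≈ 9.3635. The two agree to within a few percent, as expected.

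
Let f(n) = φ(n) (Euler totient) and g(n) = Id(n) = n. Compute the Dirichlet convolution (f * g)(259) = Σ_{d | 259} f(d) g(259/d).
(φ * Id)(259) = 949

Divisors of 259: [1, 7, 37, 259]. For each d | 259:
  d = 1: φ(1) · Id(259/1) = 1 · 259 = 259
  d = 7: φ(7) · Id(259/7) = 6 · 37 = 222
  d = 37: φ(37) · Id(259/37) = 36 · 7 = 252
  d = 259: φ(259) · Id(259/259) = 216 · 1 = 216
Summing: (φ * Id)(259) = 259 + 222 + 252 + 216 = 949.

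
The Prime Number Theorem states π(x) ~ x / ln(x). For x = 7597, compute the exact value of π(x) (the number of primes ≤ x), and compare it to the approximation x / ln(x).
π(7597) = 965;  x/ln(x) ≈ 850.20;  relative error ≈ 11.90%.

Directly count primes up to 7597: π(7597) = 965. The PNT approximation gives 7597/ln(7597) ≈ 7597/8.93551 ≈ 850.20. Relative error (π(x) − x/ln(x)) / π(x) ≈ 11.90%; the approximation is known to undercount slightly (Li(x) is a better estimate).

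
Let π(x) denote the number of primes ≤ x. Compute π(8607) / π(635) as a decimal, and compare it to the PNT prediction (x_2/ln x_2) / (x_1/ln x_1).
π(8607)/π(635) = 1071/115 ≈ 9.3130;  PNT prediction ≈ 9.6547.

π(635) = 115 and π(8607) = 1071, so π(8607)/π(635) ≈ 9.3130. The PNT-predicted ratio is (8607/ln(8607)) / (635/ln(635)) ≈ 9.6547. The two agree to within a few percent, as expected.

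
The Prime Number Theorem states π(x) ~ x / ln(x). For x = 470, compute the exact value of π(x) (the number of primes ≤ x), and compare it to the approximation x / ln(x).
π(470) = 91;  x/ln(x) ≈ 76.39;  relative error ≈ 16.06%.

Directly count primes up to 470: π(470) = 91. The PNT approximation gives 470/ln(470) ≈ 470/6.15273 ≈ 76.39. Relative error (π(x) − x/ln(x)) / π(x) ≈ 16.06%; the approximation is known to undercount slightly (Li(x) is a better estimate).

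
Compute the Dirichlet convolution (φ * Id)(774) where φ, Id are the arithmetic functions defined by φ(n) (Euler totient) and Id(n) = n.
(φ * Id)(774) = 5355

Divisors of 774: [1, 2, 3, 6, 9, 18, 43, 86, 129, 258, 387, 774]. For each d | 774:
  d = 1: φ(1) · Id(774/1) = 1 · 774 = 774
  d = 2: φ(2) · Id(774/2) = 1 · 387 = 387
  d = 3: φ(3) · Id(774/3) = 2 · 258 = 516
  d = 6: φ(6) · Id(774/6) = 2 · 129 = 258
  d = 9: φ(9) · Id(774/9) = 6 · 86 = 516
  d = 18: φ(18) · Id(774/18) = 6 · 43 = 258
  d = 43: φ(43) · Id(774/43) = 42 · 18 = 756
  d = 86: φ(86) · Id(774/86) = 42 · 9 = 378
  d = 129: φ(129) · Id(774/129) = 84 · 6 = 504
  d = 258: φ(258) · Id(774/258) = 84 · 3 = 252
  d = 387: φ(387) · Id(774/387) = 252 · 2 = 504
  d = 774: φ(774) · Id(774/774) = 252 · 1 = 252
Summing: (φ * Id)(774) = 774 + 387 + 516 + 258 + 516 + 258 + 756 + 378 + 504 + 252 + 504 + 252 = 5355.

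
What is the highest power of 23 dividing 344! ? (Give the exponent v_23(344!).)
v_23(344!) = 14

Legendre's formula: v_p(n!) = Σ_{k ≥ 1} ⌊n / p^k⌋. For p = 23, n = 344, the terms are:
  ⌊344/23^1⌋ = ⌊344/23⌋ = 14
(the next term ⌊344/23^2⌋ = 0, terminating the sum). Summing: v_23(344!) = 14 = 14.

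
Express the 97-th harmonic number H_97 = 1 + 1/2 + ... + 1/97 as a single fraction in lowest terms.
H_97 = 359553024620966925518018240656745677092407/69720375229712477164533808935312303556800

Direct summation: H_97 = 1 + 1/2 + ... + 1/97. The least common denominator is lcm(1, ..., 97) = 69720375229712477164533808935312303556800; over this denominator the numerator is 69720375229712477164533808935312303556800 + 34860187614856238582266904467656151778400 + 23240125076570825721511269645104101185600 + 17430093807428119291133452233828075889200 + 13944075045942495432906761787062460711360 + 11620062538285412860755634822552050592800 + 9960053604244639594933401276473186222400 + 8715046903714059645566726116914037944600 + 7746708358856941907170423215034700395200 + 6972037522971247716453380893531230355680 + 6338215929973861560412164448664754868800 + 5810031269142706430377817411276025296400 + 5363105786900959781887216071947100273600 + 4980026802122319797466700638236593111200 + 4648025015314165144302253929020820237120 + 4357523451857029822783363058457018972300 + 4101198542924263362619635819724253150400 + 3873354179428470953585211607517350197600 + 3669493433142761956028095207121700187200 + 3486018761485623858226690446765615177840 + 3320017868081546531644467092157728740800 + 3169107964986930780206082224332377434400 + 3031320662161412050631904736317926241600 + 2905015634571353215188908705638012648200 + 2788815009188499086581352357412492142272 + 2681552893450479890943608035973550136800 + 2582236119618980635723474405011566798400 + 2490013401061159898733350319118296555600 + 2404150869990085419466683066734907019200 + 2324012507657082572151126964510410118560 + 2249044362248789585952703514042332372800 + 2178761725928514911391681529228509486150 + 2112738643324620520137388149554918289600 + 2050599271462131681309817909862126575200 + 1992010720848927918986680255294637244480 + 1936677089714235476792605803758675098800 + 1884334465667904788230643484738170366400 + 1834746716571380978014047603560850093600 + 1787701928966986593962405357315700091200 + 1743009380742811929113345223382807588920 + 1700496956822255540598385583788104964800 + 1660008934040773265822233546078864370400 + 1621404075109592492198460672914239617600 + 1584553982493465390103041112166188717200 + 1549341671771388381434084643006940079040 + 1515660331080706025315952368158963120800 + 1483412238930052705628378913517283054400 + 1452507817285676607594454352819006324100 + 1422864800606377084990485896639026603200 + 1394407504594249543290676178706246071136 + 1367066180974754454206545273241417716800 + 1340776446725239945471804017986775068400 + 1315478777919103342727052998779477425600 + 1291118059809490317861737202505783399200 + 1267643185994772312082432889732950973760 + 1245006700530579949366675159559148277800 + 1223164477714253985342698402373900062400 + 1202075434995042709733341533367453509600 + 1181701275079872494314132354835801755200 + 1162006253828541286075563482255205059280 + 1142956970978893068271046048119873828800 + 1124522181124394792976351757021166186400 + 1106672622693848843881489030719242913600 + 1089380862964257455695840764614254743075 + 1072621157380191956377443214389420054720 + 1056369321662310260068694074777459144800 + 1040602615368842942754235954258392590400 + 1025299635731065840654908954931063287600 + 1010440220720470683543968245439308747200 + 996005360424463959493340127647318622240 + 981977115911443340345546604722708500800 + 968338544857117738396302901879337549400 + 955073633283732563897723410072771281600 + 942167232833952394115321742369085183200 + 929605003062833028860450785804164047424 + 917373358285690489007023801780425046800 + 905459418567694508630309206952107838400 + 893850964483493296981202678657850045600 + 882536395312816166639668467535598779200 + 871504690371405964556672611691403794460 + 860745373206326878574491468337188932800 + 850248478411127770299192791894052482400 + 840004520839909363428118179943521729600 + 830004467020386632911116773039432185200 + 820239708584852672523927163944850630080 + 810702037554796246099230336457119808800 + 801383623330028473155561022244969006400 + 792276991246732695051520556083094358600 + 783375002581039069264424819497891051200 + 774670835885694190717042321503470039520 + 766157969557279968841030867421014324800 + 757830165540353012657976184079481560400 + 749681454082929861984234504680777457600 + 741706119465026352814189456758641527200 + 733898686628552391205619041424340037440 + 726253908642838303797227176409503162050 + 718766754945489455304472257065075294400 = 359553024620966925518018240656745677092407, so H_97 = 359553024620966925518018240656745677092407/69720375229712477164533808935312303556800 (already in lowest terms) ≈ 5.15707. (The PNT-adjacent estimate ln(97) + γ ≈ 5.15193 matches within O(1/n).)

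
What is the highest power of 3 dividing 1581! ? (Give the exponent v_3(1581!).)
v_3(1581!) = 787

Legendre's formula: v_p(n!) = Σ_{k ≥ 1} ⌊n / p^k⌋. For p = 3, n = 1581, the terms are:
  ⌊1581/3^1⌋ = ⌊1581/3⌋ = 527
  ⌊1581/3^2⌋ = ⌊1581/9⌋ = 175
  ⌊1581/3^3⌋ = ⌊1581/27⌋ = 58
  ⌊1581/3^4⌋ = ⌊1581/81⌋ = 19
  ⌊1581/3^5⌋ = ⌊1581/243⌋ = 6
  ⌊1581/3^6⌋ = ⌊1581/729⌋ = 2
(the next term ⌊1581/3^7⌋ = 0, terminating the sum). Summing: v_3(1581!) = 527 + 175 + 58 + 19 + 6 + 2 = 787.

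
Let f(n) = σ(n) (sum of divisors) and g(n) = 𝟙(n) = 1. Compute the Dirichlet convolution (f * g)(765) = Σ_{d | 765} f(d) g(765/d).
(σ * 𝟙)(765) = 2394

Divisors of 765: [1, 3, 5, 9, 15, 17, 45, 51, 85, 153, 255, 765]. For each d | 765:
  d = 1: σ(1) · 𝟙(765/1) = 1 · 1 = 1
  d = 3: σ(3) · 𝟙(765/3) = 4 · 1 = 4
  d = 5: σ(5) · 𝟙(765/5) = 6 · 1 = 6
  d = 9: σ(9) · 𝟙(765/9) = 13 · 1 = 13
  d = 15: σ(15) · 𝟙(765/15) = 24 · 1 = 24
  d = 17: σ(17) · 𝟙(765/17) = 18 · 1 = 18
  d = 45: σ(45) · 𝟙(765/45) = 78 · 1 = 78
  d = 51: σ(51) · 𝟙(765/51) = 72 · 1 = 72
  d = 85: σ(85) · 𝟙(765/85) = 108 · 1 = 108
  d = 153: σ(153) · 𝟙(765/153) = 234 · 1 = 234
  d = 255: σ(255) · 𝟙(765/255) = 432 · 1 = 432
  d = 765: σ(765) · 𝟙(765/765) = 1404 · 1 = 1404
Summing: (σ * 𝟙)(765) = 1 + 4 + 6 + 13 + 24 + 18 + 78 + 72 + 108 + 234 + 432 + 1404 = 2394.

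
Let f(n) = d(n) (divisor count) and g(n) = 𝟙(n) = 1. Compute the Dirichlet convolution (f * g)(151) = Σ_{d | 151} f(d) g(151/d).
(d * 𝟙)(151) = 3

Divisors of 151: [1, 151]. For each d | 151:
  d = 1: d(1) · 𝟙(151/1) = 1 · 1 = 1
  d = 151: d(151) · 𝟙(151/151) = 2 · 1 = 2
Summing: (d * 𝟙)(151) = 1 + 2 = 3.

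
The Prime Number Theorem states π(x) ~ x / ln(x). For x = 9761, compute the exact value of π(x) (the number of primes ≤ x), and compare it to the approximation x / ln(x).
π(9761) = 1203;  x/ln(x) ≈ 1062.58;  relative error ≈ 11.67%.

Directly count primes up to 9761: π(9761) = 1203. The PNT approximation gives 9761/ln(9761) ≈ 9761/9.18615 ≈ 1062.58. Relative error (π(x) − x/ln(x)) / π(x) ≈ 11.67%; the approximation is known to undercount slightly (Li(x) is a better estimate).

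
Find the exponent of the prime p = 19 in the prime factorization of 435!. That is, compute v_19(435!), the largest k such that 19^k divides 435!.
v_19(435!) = 23

Legendre's formula: v_p(n!) = Σ_{k ≥ 1} ⌊n / p^k⌋. For p = 19, n = 435, the terms are:
  ⌊435/19^1⌋ = ⌊435/19⌋ = 22
  ⌊435/19^2⌋ = ⌊435/361⌋ = 1
(the next term ⌊435/19^3⌋ = 0, terminating the sum). Summing: v_19(435!) = 22 + 1 = 23.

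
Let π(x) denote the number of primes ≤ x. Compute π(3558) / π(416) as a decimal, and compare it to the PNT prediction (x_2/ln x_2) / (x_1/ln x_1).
π(3558)/π(416) = 498/80 ≈ 6.2250;  PNT prediction ≈ 6.3079.

π(416) = 80 and π(3558) = 498, so π(3558)/π(416) ≈ 6.2250. The PNT-predicted ratio is (3558/ln(3558)) / (416/ln(416)) ≈ 6.3079. The two agree to within a few percent, as expected.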